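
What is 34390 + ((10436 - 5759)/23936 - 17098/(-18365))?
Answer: 15117810920433/439584640 ≈ 34391.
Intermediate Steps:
34390 + ((10436 - 5759)/23936 - 17098/(-18365)) = 34390 + (4677*(1/23936) - 17098*(-1/18365)) = 34390 + (4677/23936 + 17098/18365) = 34390 + 495150833/439584640 = 15117810920433/439584640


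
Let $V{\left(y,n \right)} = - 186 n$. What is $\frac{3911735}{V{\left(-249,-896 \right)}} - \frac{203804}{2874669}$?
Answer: $\frac{17221164641}{735915264} \approx 23.401$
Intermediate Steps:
$\frac{3911735}{V{\left(-249,-896 \right)}} - \frac{203804}{2874669} = \frac{3911735}{\left(-186\right) \left(-896\right)} - \frac{203804}{2874669} = \frac{3911735}{166656} - \frac{203804}{2874669} = 3911735 \cdot \frac{1}{166656} - \frac{203804}{2874669} = \frac{126185}{5376} - \frac{203804}{2874669} = \frac{17221164641}{735915264}$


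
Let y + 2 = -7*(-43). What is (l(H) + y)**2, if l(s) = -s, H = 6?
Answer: 85849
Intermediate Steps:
y = 299 (y = -2 - 7*(-43) = -2 + 301 = 299)
(l(H) + y)**2 = (-1*6 + 299)**2 = (-6 + 299)**2 = 293**2 = 85849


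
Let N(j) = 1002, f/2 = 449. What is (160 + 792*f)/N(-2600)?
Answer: 355688/501 ≈ 709.96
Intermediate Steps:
f = 898 (f = 2*449 = 898)
(160 + 792*f)/N(-2600) = (160 + 792*898)/1002 = (160 + 711216)*(1/1002) = 711376*(1/1002) = 355688/501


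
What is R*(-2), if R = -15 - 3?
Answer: 36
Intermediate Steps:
R = -18
R*(-2) = -18*(-2) = 36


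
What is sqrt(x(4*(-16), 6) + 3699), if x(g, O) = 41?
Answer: 2*sqrt(935) ≈ 61.156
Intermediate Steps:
sqrt(x(4*(-16), 6) + 3699) = sqrt(41 + 3699) = sqrt(3740) = 2*sqrt(935)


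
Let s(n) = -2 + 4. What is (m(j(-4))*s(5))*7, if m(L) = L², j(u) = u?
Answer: 224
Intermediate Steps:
s(n) = 2
(m(j(-4))*s(5))*7 = ((-4)²*2)*7 = (16*2)*7 = 32*7 = 224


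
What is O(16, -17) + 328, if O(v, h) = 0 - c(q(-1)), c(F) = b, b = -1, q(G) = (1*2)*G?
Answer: 329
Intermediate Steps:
q(G) = 2*G
c(F) = -1
O(v, h) = 1 (O(v, h) = 0 - 1*(-1) = 0 + 1 = 1)
O(16, -17) + 328 = 1 + 328 = 329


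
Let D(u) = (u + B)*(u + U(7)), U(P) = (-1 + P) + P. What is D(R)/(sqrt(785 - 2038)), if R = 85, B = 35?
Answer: -1680*I*sqrt(1253)/179 ≈ -332.22*I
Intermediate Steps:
U(P) = -1 + 2*P
D(u) = (13 + u)*(35 + u) (D(u) = (u + 35)*(u + (-1 + 2*7)) = (35 + u)*(u + (-1 + 14)) = (35 + u)*(u + 13) = (35 + u)*(13 + u) = (13 + u)*(35 + u))
D(R)/(sqrt(785 - 2038)) = (455 + 85**2 + 48*85)/(sqrt(785 - 2038)) = (455 + 7225 + 4080)/(sqrt(-1253)) = 11760/((I*sqrt(1253))) = 11760*(-I*sqrt(1253)/1253) = -1680*I*sqrt(1253)/179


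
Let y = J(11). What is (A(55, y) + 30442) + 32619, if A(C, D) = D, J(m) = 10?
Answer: 63071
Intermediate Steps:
y = 10
(A(55, y) + 30442) + 32619 = (10 + 30442) + 32619 = 30452 + 32619 = 63071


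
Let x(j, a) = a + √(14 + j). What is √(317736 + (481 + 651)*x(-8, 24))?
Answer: 2*√(86226 + 283*√6) ≈ 589.64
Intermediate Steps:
√(317736 + (481 + 651)*x(-8, 24)) = √(317736 + (481 + 651)*(24 + √(14 - 8))) = √(317736 + 1132*(24 + √6)) = √(317736 + (27168 + 1132*√6)) = √(344904 + 1132*√6)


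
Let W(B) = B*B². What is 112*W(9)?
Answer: 81648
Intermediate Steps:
W(B) = B³
112*W(9) = 112*9³ = 112*729 = 81648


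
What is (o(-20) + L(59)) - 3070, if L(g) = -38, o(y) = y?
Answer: -3128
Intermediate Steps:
(o(-20) + L(59)) - 3070 = (-20 - 38) - 3070 = -58 - 3070 = -3128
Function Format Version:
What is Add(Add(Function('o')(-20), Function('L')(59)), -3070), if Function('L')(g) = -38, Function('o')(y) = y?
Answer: -3128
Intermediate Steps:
Add(Add(Function('o')(-20), Function('L')(59)), -3070) = Add(Add(-20, -38), -3070) = Add(-58, -3070) = -3128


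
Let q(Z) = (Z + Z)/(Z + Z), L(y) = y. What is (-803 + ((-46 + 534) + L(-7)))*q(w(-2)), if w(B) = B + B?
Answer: -322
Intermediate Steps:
w(B) = 2*B
q(Z) = 1 (q(Z) = (2*Z)/((2*Z)) = (2*Z)*(1/(2*Z)) = 1)
(-803 + ((-46 + 534) + L(-7)))*q(w(-2)) = (-803 + ((-46 + 534) - 7))*1 = (-803 + (488 - 7))*1 = (-803 + 481)*1 = -322*1 = -322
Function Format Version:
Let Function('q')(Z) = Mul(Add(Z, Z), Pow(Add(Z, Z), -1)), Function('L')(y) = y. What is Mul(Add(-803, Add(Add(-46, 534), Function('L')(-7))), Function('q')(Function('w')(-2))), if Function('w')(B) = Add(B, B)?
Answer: -322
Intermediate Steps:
Function('w')(B) = Mul(2, B)
Function('q')(Z) = 1 (Function('q')(Z) = Mul(Mul(2, Z), Pow(Mul(2, Z), -1)) = Mul(Mul(2, Z), Mul(Rational(1, 2), Pow(Z, -1))) = 1)
Mul(Add(-803, Add(Add(-46, 534), Function('L')(-7))), Function('q')(Function('w')(-2))) = Mul(Add(-803, Add(Add(-46, 534), -7)), 1) = Mul(Add(-803, Add(488, -7)), 1) = Mul(Add(-803, 481), 1) = Mul(-322, 1) = -322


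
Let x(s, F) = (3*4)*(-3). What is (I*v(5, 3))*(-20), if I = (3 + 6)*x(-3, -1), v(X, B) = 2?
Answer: 12960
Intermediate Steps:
x(s, F) = -36 (x(s, F) = 12*(-3) = -36)
I = -324 (I = (3 + 6)*(-36) = 9*(-36) = -324)
(I*v(5, 3))*(-20) = -324*2*(-20) = -648*(-20) = 12960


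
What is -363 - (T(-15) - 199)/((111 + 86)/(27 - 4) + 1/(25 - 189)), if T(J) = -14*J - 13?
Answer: -11711911/32285 ≈ -362.77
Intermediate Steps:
T(J) = -13 - 14*J
-363 - (T(-15) - 199)/((111 + 86)/(27 - 4) + 1/(25 - 189)) = -363 - ((-13 - 14*(-15)) - 199)/((111 + 86)/(27 - 4) + 1/(25 - 189)) = -363 - ((-13 + 210) - 199)/(197/23 + 1/(-164)) = -363 - (197 - 199)/(197*(1/23) - 1/164) = -363 - (-2)/(197/23 - 1/164) = -363 - (-2)/32285/3772 = -363 - (-2)*3772/32285 = -363 - 1*(-7544/32285) = -363 + 7544/32285 = -11711911/32285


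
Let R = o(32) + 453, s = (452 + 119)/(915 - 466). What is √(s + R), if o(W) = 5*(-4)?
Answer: 2*√21887403/449 ≈ 20.839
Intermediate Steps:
o(W) = -20
s = 571/449 ≈ 1.2717
R = 433 (R = -20 + 453 = 433)
√(s + R) = √(571/449 + 433) = √(194988/449) = 2*√21887403/449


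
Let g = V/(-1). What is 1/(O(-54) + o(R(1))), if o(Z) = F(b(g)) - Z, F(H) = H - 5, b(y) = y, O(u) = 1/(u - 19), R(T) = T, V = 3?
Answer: -73/658 ≈ -0.11094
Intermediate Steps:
O(u) = 1/(-19 + u)
g = -3 (g = 3/(-1) = 3*(-1) = -3)
F(H) = -5 + H
o(Z) = -8 - Z (o(Z) = (-5 - 3) - Z = -8 - Z)
1/(O(-54) + o(R(1))) = 1/(1/(-19 - 54) + (-8 - 1*1)) = 1/(1/(-73) + (-8 - 1)) = 1/(-1/73 - 9) = 1/(-658/73) = -73/658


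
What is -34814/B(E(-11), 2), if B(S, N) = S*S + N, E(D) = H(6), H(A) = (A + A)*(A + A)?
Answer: -17407/10369 ≈ -1.6788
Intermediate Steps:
H(A) = 4*A² (H(A) = (2*A)*(2*A) = 4*A²)
E(D) = 144 (E(D) = 4*6² = 4*36 = 144)
B(S, N) = N + S² (B(S, N) = S² + N = N + S²)
-34814/B(E(-11), 2) = -34814/(2 + 144²) = -34814/(2 + 20736) = -34814/20738 = -34814*1/20738 = -17407/10369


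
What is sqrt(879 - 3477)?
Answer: I*sqrt(2598) ≈ 50.971*I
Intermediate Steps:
sqrt(879 - 3477) = sqrt(-2598) = I*sqrt(2598)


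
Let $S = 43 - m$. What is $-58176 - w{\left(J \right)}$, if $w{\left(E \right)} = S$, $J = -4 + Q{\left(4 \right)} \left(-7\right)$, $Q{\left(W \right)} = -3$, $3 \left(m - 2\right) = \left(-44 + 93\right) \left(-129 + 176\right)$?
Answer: $- \frac{172348}{3} \approx -57449.0$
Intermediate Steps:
$m = \frac{2309}{3}$ ($m = 2 + \frac{\left(-44 + 93\right) \left(-129 + 176\right)}{3} = 2 + \frac{49 \cdot 47}{3} = 2 + \frac{1}{3} \cdot 2303 = 2 + \frac{2303}{3} = \frac{2309}{3} \approx 769.67$)
$J = 17$ ($J = -4 - -21 = -4 + 21 = 17$)
$S = - \frac{2180}{3}$ ($S = 43 - \frac{2309}{3} = - \frac{2180}{3} \approx -726.67$)
$w{\left(E \right)} = - \frac{2180}{3}$
$-58176 - w{\left(J \right)} = -58176 - - \frac{2180}{3} = -58176 + \frac{2180}{3} = - \frac{172348}{3}$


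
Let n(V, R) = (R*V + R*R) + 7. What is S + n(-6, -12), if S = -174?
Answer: 49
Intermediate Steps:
n(V, R) = 7 + R² + R*V (n(V, R) = (R*V + R²) + 7 = (R² + R*V) + 7 = 7 + R² + R*V)
S + n(-6, -12) = -174 + (7 + (-12)² - 12*(-6)) = -174 + (7 + 144 + 72) = -174 + 223 = 49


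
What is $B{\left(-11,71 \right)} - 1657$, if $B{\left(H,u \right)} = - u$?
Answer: $-1728$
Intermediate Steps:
$B{\left(-11,71 \right)} - 1657 = \left(-1\right) 71 - 1657 = -71 - 1657 = -1728$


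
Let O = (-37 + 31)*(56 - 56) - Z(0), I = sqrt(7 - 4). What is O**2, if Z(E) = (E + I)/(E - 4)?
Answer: 3/16 ≈ 0.18750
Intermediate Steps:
I = sqrt(3) ≈ 1.7320
Z(E) = (E + sqrt(3))/(-4 + E) (Z(E) = (E + sqrt(3))/(E - 4) = (E + sqrt(3))/(-4 + E))
O = sqrt(3)/4 (O = (-37 + 31)*(56 - 56) - (0 + sqrt(3))/(-4 + 0) = -6*0 - sqrt(3)/(-4) = 0 - (-1)*sqrt(3)/4 = 0 + sqrt(3)/4 = sqrt(3)/4 ≈ 0.43301)
O**2 = (sqrt(3)/4)**2 = 3/16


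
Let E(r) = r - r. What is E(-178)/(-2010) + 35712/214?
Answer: 17856/107 ≈ 166.88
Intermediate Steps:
E(r) = 0
E(-178)/(-2010) + 35712/214 = 0/(-2010) + 35712/214 = 0*(-1/2010) + 35712*(1/214) = 0 + 17856/107 = 17856/107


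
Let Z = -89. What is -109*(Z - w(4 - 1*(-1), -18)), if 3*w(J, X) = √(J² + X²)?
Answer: 9701 + 109*√349/3 ≈ 10380.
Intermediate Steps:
w(J, X) = √(J² + X²)/3
-109*(Z - w(4 - 1*(-1), -18)) = -109*(-89 - √((4 - 1*(-1))² + (-18)²)/3) = -109*(-89 - √((4 + 1)² + 324)/3) = -109*(-89 - √(5² + 324)/3) = -109*(-89 - √(25 + 324)/3) = -109*(-89 - √349/3) = 9701 + 109*√349/3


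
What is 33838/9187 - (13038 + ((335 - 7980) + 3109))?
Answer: -78074036/9187 ≈ -8498.3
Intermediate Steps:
33838/9187 - (13038 + ((335 - 7980) + 3109)) = 33838*(1/9187) - (13038 + (-7645 + 3109)) = 33838/9187 - (13038 - 4536) = 33838/9187 - 1*8502 = 33838/9187 - 8502 = -78074036/9187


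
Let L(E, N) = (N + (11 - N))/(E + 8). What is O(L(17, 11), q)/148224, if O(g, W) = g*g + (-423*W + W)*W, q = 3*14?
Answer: -465254879/92640000 ≈ -5.0222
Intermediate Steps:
q = 42
L(E, N) = 11/(8 + E)
O(g, W) = g² - 422*W² (O(g, W) = g² + (-422*W)*W = g² - 422*W²)
O(L(17, 11), q)/148224 = ((11/(8 + 17))² - 422*42²)/148224 = ((11/25)² - 422*1764)*(1/148224) = ((11*(1/25))² - 744408)*(1/148224) = ((11/25)² - 744408)*(1/148224) = (121/625 - 744408)*(1/148224) = -465254879/625*1/148224 = -465254879/92640000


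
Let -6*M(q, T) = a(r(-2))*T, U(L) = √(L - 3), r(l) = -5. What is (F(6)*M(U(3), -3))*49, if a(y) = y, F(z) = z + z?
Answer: -1470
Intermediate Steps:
F(z) = 2*z
U(L) = √(-3 + L)
M(q, T) = 5*T/6 (M(q, T) = -(-5)*T/6 = 5*T/6)
(F(6)*M(U(3), -3))*49 = ((2*6)*((⅚)*(-3)))*49 = (12*(-5/2))*49 = -30*49 = -1470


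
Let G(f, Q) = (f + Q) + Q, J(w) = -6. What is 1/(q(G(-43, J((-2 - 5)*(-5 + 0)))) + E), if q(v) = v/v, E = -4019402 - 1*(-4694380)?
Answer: 1/674979 ≈ 1.4815e-6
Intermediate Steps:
G(f, Q) = f + 2*Q (G(f, Q) = (Q + f) + Q = f + 2*Q)
E = 674978 (E = -4019402 + 4694380 = 674978)
q(v) = 1
1/(q(G(-43, J((-2 - 5)*(-5 + 0)))) + E) = 1/(1 + 674978) = 1/674979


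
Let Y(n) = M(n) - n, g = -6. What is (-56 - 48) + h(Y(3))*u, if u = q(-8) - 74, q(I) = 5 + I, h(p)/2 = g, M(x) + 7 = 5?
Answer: 820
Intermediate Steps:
M(x) = -2 (M(x) = -7 + 5 = -2)
Y(n) = -2 - n
h(p) = -12 (h(p) = 2*(-6) = -12)
u = -77 (u = (5 - 8) - 74 = -3 - 74 = -77)
(-56 - 48) + h(Y(3))*u = (-56 - 48) - 12*(-77) = -104 + 924 = 820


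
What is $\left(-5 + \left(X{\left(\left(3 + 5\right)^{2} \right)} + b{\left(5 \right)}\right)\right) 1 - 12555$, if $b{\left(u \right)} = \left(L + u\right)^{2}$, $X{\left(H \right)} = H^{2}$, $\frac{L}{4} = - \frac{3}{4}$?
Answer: $-8460$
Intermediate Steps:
$L = -3$ ($L = 4 \left(- \frac{3}{4}\right) = -3$)
$b{\left(u \right)} = \left(-3 + u\right)^{2}$
$\left(-5 + \left(X{\left(\left(3 + 5\right)^{2} \right)} + b{\left(5 \right)}\right)\right) 1 - 12555 = \left(-5 + \left(\left(\left(3 + 5\right)^{2}\right)^{2} + \left(-3 + 5\right)^{2}\right)\right) 1 - 12555 = \left(-5 + \left(\left(8^{2}\right)^{2} + 2^{2}\right)\right) 1 - 12555 = \left(-5 + \left(64^{2} + 4\right)\right) 1 - 12555 = \left(-5 + \left(4096 + 4\right)\right) 1 - 12555 = \left(-5 + 4100\right) 1 - 12555 = 4095 \cdot 1 - 12555 = 4095 - 12555 = -8460$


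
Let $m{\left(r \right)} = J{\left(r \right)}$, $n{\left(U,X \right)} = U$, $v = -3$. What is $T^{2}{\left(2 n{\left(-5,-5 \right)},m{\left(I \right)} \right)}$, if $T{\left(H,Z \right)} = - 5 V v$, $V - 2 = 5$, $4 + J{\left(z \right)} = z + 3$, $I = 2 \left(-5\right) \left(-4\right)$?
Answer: $11025$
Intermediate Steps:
$I = 40$ ($I = \left(-10\right) \left(-4\right) = 40$)
$J{\left(z \right)} = -1 + z$ ($J{\left(z \right)} = -4 + \left(z + 3\right) = -4 + \left(3 + z\right) = -1 + z$)
$V = 7$ ($V = 2 + 5 = 7$)
$m{\left(r \right)} = -1 + r$
$T{\left(H,Z \right)} = 105$ ($T{\left(H,Z \right)} = \left(-5\right) 7 \left(-3\right) = \left(-35\right) \left(-3\right) = 105$)
$T^{2}{\left(2 n{\left(-5,-5 \right)},m{\left(I \right)} \right)} = 105^{2} = 11025$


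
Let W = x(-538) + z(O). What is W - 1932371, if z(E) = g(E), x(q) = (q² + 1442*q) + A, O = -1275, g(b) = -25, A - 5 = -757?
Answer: -2419500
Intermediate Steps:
A = -752 (A = 5 - 757 = -752)
x(q) = -752 + q² + 1442*q (x(q) = (q² + 1442*q) - 752 = -752 + q² + 1442*q)
z(E) = -25
W = -487129 (W = (-752 + (-538)² + 1442*(-538)) - 25 = (-752 + 289444 - 775796) - 25 = -487104 - 25 = -487129)
W - 1932371 = -487129 - 1932371 = -2419500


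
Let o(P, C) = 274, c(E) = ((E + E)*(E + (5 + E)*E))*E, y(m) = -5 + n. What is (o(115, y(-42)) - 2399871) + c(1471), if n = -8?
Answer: 9402609468297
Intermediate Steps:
y(m) = -13 (y(m) = -5 - 8 = -13)
c(E) = 2*E²*(E + E*(5 + E)) (c(E) = ((2*E)*(E + E*(5 + E)))*E = (2*E*(E + E*(5 + E)))*E = 2*E²*(E + E*(5 + E)))
(o(115, y(-42)) - 2399871) + c(1471) = (274 - 2399871) + 2*1471³*(6 + 1471) = -2399597 + 2*3183010111*1477 = -2399597 + 9402611867894 = 9402609468297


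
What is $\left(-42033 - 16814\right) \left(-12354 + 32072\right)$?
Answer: $-1160345146$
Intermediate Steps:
$\left(-42033 - 16814\right) \left(-12354 + 32072\right) = \left(-58847\right) 19718 = -1160345146$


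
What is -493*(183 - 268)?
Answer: 41905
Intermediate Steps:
-493*(183 - 268) = -493*(-85) = 41905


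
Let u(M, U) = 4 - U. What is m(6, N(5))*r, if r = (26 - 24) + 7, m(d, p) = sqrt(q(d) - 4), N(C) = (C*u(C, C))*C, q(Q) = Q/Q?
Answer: 9*I*sqrt(3) ≈ 15.588*I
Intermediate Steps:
q(Q) = 1
N(C) = C**2*(4 - C) (N(C) = (C*(4 - C))*C = C**2*(4 - C))
m(d, p) = I*sqrt(3) (m(d, p) = sqrt(1 - 4) = sqrt(-3) = I*sqrt(3))
r = 9 (r = 2 + 7 = 9)
m(6, N(5))*r = (I*sqrt(3))*9 = 9*I*sqrt(3)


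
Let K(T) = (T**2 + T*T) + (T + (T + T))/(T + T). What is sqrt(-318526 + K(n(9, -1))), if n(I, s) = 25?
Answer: I*sqrt(1269098)/2 ≈ 563.27*I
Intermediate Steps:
K(T) = 3/2 + 2*T**2 (K(T) = (T**2 + T**2) + (T + 2*T)/((2*T)) = 2*T**2 + (3*T)*(1/(2*T)) = 2*T**2 + 3/2 = 3/2 + 2*T**2)
sqrt(-318526 + K(n(9, -1))) = sqrt(-318526 + (3/2 + 2*25**2)) = sqrt(-318526 + (3/2 + 2*625)) = sqrt(-318526 + (3/2 + 1250)) = sqrt(-318526 + 2503/2) = sqrt(-634549/2) = I*sqrt(1269098)/2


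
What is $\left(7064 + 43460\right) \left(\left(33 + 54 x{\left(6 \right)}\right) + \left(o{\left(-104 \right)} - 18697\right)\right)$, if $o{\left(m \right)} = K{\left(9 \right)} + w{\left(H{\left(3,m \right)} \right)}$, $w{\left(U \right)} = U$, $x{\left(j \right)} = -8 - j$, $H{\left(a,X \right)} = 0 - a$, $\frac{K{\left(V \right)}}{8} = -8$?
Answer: $-984561188$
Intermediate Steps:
$K{\left(V \right)} = -64$ ($K{\left(V \right)} = 8 \left(-8\right) = -64$)
$H{\left(a,X \right)} = - a$
$o{\left(m \right)} = -67$ ($o{\left(m \right)} = -64 - 3 = -67$)
$\left(7064 + 43460\right) \left(\left(33 + 54 x{\left(6 \right)}\right) + \left(o{\left(-104 \right)} - 18697\right)\right) = \left(7064 + 43460\right) \left(\left(33 + 54 \left(-8 - 6\right)\right) - 18764\right) = 50524 \left(\left(33 + 54 \left(-8 - 6\right)\right) - 18764\right) = 50524 \left(\left(33 + 54 \left(-14\right)\right) - 18764\right) = 50524 \left(\left(33 - 756\right) - 18764\right) = 50524 \left(-723 - 18764\right) = 50524 \left(-19487\right) = -984561188$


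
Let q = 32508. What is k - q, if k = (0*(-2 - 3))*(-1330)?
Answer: -32508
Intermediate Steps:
k = 0 (k = (0*(-5))*(-1330) = 0*(-1330) = 0)
k - q = 0 - 1*32508 = 0 - 32508 = -32508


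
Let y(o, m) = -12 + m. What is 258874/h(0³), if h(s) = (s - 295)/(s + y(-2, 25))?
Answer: -3365362/295 ≈ -11408.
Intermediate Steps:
h(s) = (-295 + s)/(13 + s) (h(s) = (s - 295)/(s + (-12 + 25)) = (-295 + s)/(s + 13) = (-295 + s)/(13 + s))
258874/h(0³) = 258874/(((-295 + 0³)/(13 + 0³))) = 258874/(((-295 + 0)/(13 + 0))) = 258874/((-295/13)) = 258874/(((1/13)*(-295))) = 258874/(-295/13) = 258874*(-13/295) = -3365362/295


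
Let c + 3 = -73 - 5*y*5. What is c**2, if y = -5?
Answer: 2401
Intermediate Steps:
c = 49 (c = -3 + (-73 - 5*(-5)*5) = -3 + (-73 - (-25)*5) = -3 + (-73 - 1*(-125)) = -3 + (-73 + 125) = -3 + 52 = 49)
c**2 = 49**2 = 2401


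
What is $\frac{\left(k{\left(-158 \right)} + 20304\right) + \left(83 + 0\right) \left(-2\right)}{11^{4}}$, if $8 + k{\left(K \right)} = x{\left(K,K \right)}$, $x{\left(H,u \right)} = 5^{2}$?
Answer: $\frac{20155}{14641} \approx 1.3766$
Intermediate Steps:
$x{\left(H,u \right)} = 25$
$k{\left(K \right)} = 17$ ($k{\left(K \right)} = -8 + 25 = 17$)
$\frac{\left(k{\left(-158 \right)} + 20304\right) + \left(83 + 0\right) \left(-2\right)}{11^{4}} = \frac{\left(17 + 20304\right) + \left(83 + 0\right) \left(-2\right)}{11^{4}} = \frac{20321 + 83 \left(-2\right)}{14641} = \left(20321 - 166\right) \frac{1}{14641} = 20155 \cdot \frac{1}{14641} = \frac{20155}{14641}$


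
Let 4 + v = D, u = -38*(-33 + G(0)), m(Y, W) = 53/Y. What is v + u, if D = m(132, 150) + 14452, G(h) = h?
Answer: 2072717/132 ≈ 15702.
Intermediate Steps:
u = 1254 (u = -38*(-33 + 0) = -38*(-33) = 1254)
D = 1907717/132 (D = 53/132 + 14452 = 1907717/132 ≈ 14452.)
v = 1907189/132 (v = -4 + 1907717/132 = 1907189/132 ≈ 14448.)
v + u = 1907189/132 + 1254 = 2072717/132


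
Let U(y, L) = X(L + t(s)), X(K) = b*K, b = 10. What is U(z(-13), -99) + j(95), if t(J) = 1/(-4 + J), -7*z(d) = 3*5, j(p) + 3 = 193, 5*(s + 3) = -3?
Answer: -15225/19 ≈ -801.32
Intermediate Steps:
s = -18/5 (s = -3 + (⅕)*(-3) = -3 - ⅗ = -18/5 ≈ -3.6000)
j(p) = 190 (j(p) = -3 + 193 = 190)
z(d) = -15/7 (z(d) = -3*5/7 = -⅐*15 = -15/7)
X(K) = 10*K
U(y, L) = -25/19 + 10*L (U(y, L) = 10*(L + 1/(-4 - 18/5)) = 10*(L + 1/(-38/5)) = 10*(L - 5/38) = 10*(-5/38 + L) = -25/19 + 10*L)
U(z(-13), -99) + j(95) = (-25/19 + 10*(-99)) + 190 = (-25/19 - 990) + 190 = -18835/19 + 190 = -15225/19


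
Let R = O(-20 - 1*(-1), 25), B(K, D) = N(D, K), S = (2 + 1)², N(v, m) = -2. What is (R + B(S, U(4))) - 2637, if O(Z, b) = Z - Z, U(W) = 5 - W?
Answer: -2639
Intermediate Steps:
S = 9 (S = 3² = 9)
B(K, D) = -2
O(Z, b) = 0
R = 0
(R + B(S, U(4))) - 2637 = (0 - 2) - 2637 = -2 - 2637 = -2639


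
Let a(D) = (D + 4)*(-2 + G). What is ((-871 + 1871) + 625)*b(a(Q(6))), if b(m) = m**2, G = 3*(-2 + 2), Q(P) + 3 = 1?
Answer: 26000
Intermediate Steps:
Q(P) = -2 (Q(P) = -3 + 1 = -2)
G = 0 (G = 3*0 = 0)
a(D) = -8 - 2*D (a(D) = (D + 4)*(-2 + 0) = (4 + D)*(-2) = -8 - 2*D)
((-871 + 1871) + 625)*b(a(Q(6))) = ((-871 + 1871) + 625)*(-8 - 2*(-2))**2 = (1000 + 625)*(-8 + 4)**2 = 1625*(-4)**2 = 1625*16 = 26000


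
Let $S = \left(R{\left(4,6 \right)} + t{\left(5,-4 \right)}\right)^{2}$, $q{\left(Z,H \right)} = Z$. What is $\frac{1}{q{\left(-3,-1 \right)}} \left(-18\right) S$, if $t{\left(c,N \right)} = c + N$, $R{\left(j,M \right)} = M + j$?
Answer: $726$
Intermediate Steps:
$t{\left(c,N \right)} = N + c$
$S = 121$ ($S = \left(\left(6 + 4\right) + \left(-4 + 5\right)\right)^{2} = \left(10 + 1\right)^{2} = 11^{2} = 121$)
$\frac{1}{q{\left(-3,-1 \right)}} \left(-18\right) S = \frac{1}{-3} \left(-18\right) 121 = \left(- \frac{1}{3}\right) \left(-18\right) 121 = 6 \cdot 121 = 726$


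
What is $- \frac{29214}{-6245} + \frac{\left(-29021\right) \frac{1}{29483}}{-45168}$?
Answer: $\frac{38904118674961}{8316392459280} \approx 4.678$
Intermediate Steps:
$- \frac{29214}{-6245} + \frac{\left(-29021\right) \frac{1}{29483}}{-45168} = \left(-29214\right) \left(- \frac{1}{6245}\right) + \left(-29021\right) \frac{1}{29483} \left(- \frac{1}{45168}\right) = \frac{29214}{6245} - - \frac{29021}{1331688144} = \frac{29214}{6245} + \frac{29021}{1331688144} = \frac{38904118674961}{8316392459280}$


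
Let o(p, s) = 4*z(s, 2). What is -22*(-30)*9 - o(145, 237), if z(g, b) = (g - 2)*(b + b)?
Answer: 2180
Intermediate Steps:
z(g, b) = 2*b*(-2 + g) (z(g, b) = (-2 + g)*(2*b) = 2*b*(-2 + g))
o(p, s) = -32 + 16*s (o(p, s) = 4*(2*2*(-2 + s)) = 4*(-8 + 4*s) = -32 + 16*s)
-22*(-30)*9 - o(145, 237) = -22*(-30)*9 - (-32 + 16*237) = 660*9 - (-32 + 3792) = 5940 - 1*3760 = 5940 - 3760 = 2180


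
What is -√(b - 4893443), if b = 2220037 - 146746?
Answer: -2*I*√705038 ≈ -1679.3*I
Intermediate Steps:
b = 2073291
-√(b - 4893443) = -√(2073291 - 4893443) = -√(-2820152) = -2*I*√705038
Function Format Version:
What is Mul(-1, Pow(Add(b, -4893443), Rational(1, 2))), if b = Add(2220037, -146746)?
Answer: Mul(-2, I, Pow(705038, Rational(1, 2))) ≈ Mul(-1679.3, I)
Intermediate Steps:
b = 2073291
Mul(-1, Pow(Add(b, -4893443), Rational(1, 2))) = Mul(-1, Pow(Add(2073291, -4893443), Rational(1, 2))) = Mul(-1, Pow(-2820152, Rational(1, 2))) = Mul(-1, Mul(2, I, Pow(705038, Rational(1, 2)))) = Mul(-2, I, Pow(705038, Rational(1, 2)))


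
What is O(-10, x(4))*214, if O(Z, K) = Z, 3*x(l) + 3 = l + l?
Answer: -2140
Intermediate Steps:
x(l) = -1 + 2*l/3 (x(l) = -1 + (l + l)/3 = -1 + (2*l)/3 = -1 + 2*l/3)
O(-10, x(4))*214 = -10*214 = -2140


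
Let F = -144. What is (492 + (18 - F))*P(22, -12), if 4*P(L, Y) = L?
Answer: 3597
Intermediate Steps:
P(L, Y) = L/4
(492 + (18 - F))*P(22, -12) = (492 + (18 - 1*(-144)))*((¼)*22) = (492 + (18 + 144))*(11/2) = (492 + 162)*(11/2) = 654*(11/2) = 3597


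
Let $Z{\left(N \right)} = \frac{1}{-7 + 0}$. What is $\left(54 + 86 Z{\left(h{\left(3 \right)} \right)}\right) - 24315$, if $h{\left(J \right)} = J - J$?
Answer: $- \frac{169913}{7} \approx -24273.0$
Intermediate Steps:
$h{\left(J \right)} = 0$
$Z{\left(N \right)} = - \frac{1}{7}$ ($Z{\left(N \right)} = \frac{1}{-7} = - \frac{1}{7}$)
$\left(54 + 86 Z{\left(h{\left(3 \right)} \right)}\right) - 24315 = \left(54 + 86 \left(- \frac{1}{7}\right)\right) - 24315 = \left(54 - \frac{86}{7}\right) - 24315 = \frac{292}{7} - 24315 = - \frac{169913}{7}$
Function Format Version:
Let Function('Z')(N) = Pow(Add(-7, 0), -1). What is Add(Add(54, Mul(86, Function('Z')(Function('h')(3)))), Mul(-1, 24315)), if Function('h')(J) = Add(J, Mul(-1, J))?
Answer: Rational(-169913, 7) ≈ -24273.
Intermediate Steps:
Function('h')(J) = 0
Function('Z')(N) = Rational(-1, 7) (Function('Z')(N) = Pow(-7, -1) = Rational(-1, 7))
Add(Add(54, Mul(86, Function('Z')(Function('h')(3)))), Mul(-1, 24315)) = Add(Add(54, Mul(86, Rational(-1, 7))), Mul(-1, 24315)) = Add(Add(54, Rational(-86, 7)), -24315) = Add(Rational(292, 7), -24315) = Rational(-169913, 7)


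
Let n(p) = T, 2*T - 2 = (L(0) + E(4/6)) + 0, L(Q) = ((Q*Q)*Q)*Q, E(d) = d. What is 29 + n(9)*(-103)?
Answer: -325/3 ≈ -108.33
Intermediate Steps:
L(Q) = Q⁴ (L(Q) = (Q²*Q)*Q = Q³*Q = Q⁴)
T = 4/3 (T = 1 + ((0⁴ + 4/6) + 0)/2 = 1 + ((0 + 4*(⅙)) + 0)/2 = 1 + ((0 + ⅔) + 0)/2 = 1 + (⅔ + 0)/2 = 1 + (½)*(⅔) = 1 + ⅓ = 4/3 ≈ 1.3333)
n(p) = 4/3
29 + n(9)*(-103) = 29 + (4/3)*(-103) = 29 - 412/3 = -325/3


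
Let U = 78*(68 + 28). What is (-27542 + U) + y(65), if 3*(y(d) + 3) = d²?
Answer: -55946/3 ≈ -18649.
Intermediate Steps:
y(d) = -3 + d²/3
U = 7488 (U = 78*96 = 7488)
(-27542 + U) + y(65) = (-27542 + 7488) + (-3 + (⅓)*65²) = -20054 + (-3 + (⅓)*4225) = -20054 + (-3 + 4225/3) = -20054 + 4216/3 = -55946/3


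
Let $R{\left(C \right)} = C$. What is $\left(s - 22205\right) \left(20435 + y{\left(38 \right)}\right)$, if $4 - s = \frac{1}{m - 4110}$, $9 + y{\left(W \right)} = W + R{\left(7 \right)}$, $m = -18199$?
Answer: $- \frac{10138920032868}{22309} \approx -4.5448 \cdot 10^{8}$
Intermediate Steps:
$y{\left(W \right)} = -2 + W$ ($y{\left(W \right)} = -9 + \left(W + 7\right) = -9 + \left(7 + W\right) = -2 + W$)
$s = \frac{89237}{22309}$ ($s = 4 - \frac{1}{-18199 - 4110} = 4 - \frac{1}{-22309} = 4 - - \frac{1}{22309} = 4 + \frac{1}{22309} = \frac{89237}{22309} \approx 4.0$)
$\left(s - 22205\right) \left(20435 + y{\left(38 \right)}\right) = \left(\frac{89237}{22309} - 22205\right) \left(20435 + \left(-2 + 38\right)\right) = - \frac{495282108 \left(20435 + 36\right)}{22309} = \left(- \frac{495282108}{22309}\right) 20471 = - \frac{10138920032868}{22309}$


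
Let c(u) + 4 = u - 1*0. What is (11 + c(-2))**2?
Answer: 25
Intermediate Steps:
c(u) = -4 + u (c(u) = -4 + (u - 1*0) = -4 + (u + 0) = -4 + u)
(11 + c(-2))**2 = (11 + (-4 - 2))**2 = (11 - 6)**2 = 5**2 = 25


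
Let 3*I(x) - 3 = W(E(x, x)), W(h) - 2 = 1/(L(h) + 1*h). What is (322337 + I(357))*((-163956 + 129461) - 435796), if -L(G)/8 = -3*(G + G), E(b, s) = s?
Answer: -7955447676998699/52479 ≈ -1.5159e+11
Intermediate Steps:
L(G) = 48*G (L(G) = -(-24)*(G + G) = -(-24)*2*G = -(-48)*G = 48*G)
W(h) = 2 + 1/(49*h) (W(h) = 2 + 1/(48*h + 1*h) = 2 + 1/(48*h + h) = 2 + 1/(49*h))
I(x) = 5/3 + 1/(147*x) (I(x) = 1 + (2 + 1/(49*x))/3 = 1 + (2/3 + 1/(147*x)) = 5/3 + 1/(147*x))
(322337 + I(357))*((-163956 + 129461) - 435796) = (322337 + (1/147)*(1 + 245*357)/357)*((-163956 + 129461) - 435796) = (322337 + (1/147)*(1/357)*(1 + 87465))*(-34495 - 435796) = (322337 + (1/147)*(1/357)*87466)*(-470291) = (322337 + 87466/52479)*(-470291) = (16916010889/52479)*(-470291) = -7955447676998699/52479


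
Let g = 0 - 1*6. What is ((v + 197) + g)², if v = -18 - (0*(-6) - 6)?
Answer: 32041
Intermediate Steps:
v = -12 (v = -18 - (0 - 6) = -18 - 1*(-6) = -18 + 6 = -12)
g = -6 (g = 0 - 6 = -6)
((v + 197) + g)² = ((-12 + 197) - 6)² = (185 - 6)² = 179² = 32041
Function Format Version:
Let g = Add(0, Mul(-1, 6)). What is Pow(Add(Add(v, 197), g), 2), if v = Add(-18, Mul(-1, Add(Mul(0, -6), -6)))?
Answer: 32041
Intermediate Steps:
v = -12 (v = Add(-18, Mul(-1, Add(0, -6))) = Add(-18, Mul(-1, -6)) = Add(-18, 6) = -12)
g = -6 (g = Add(0, -6) = -6)
Pow(Add(Add(v, 197), g), 2) = Pow(Add(Add(-12, 197), -6), 2) = Pow(Add(185, -6), 2) = Pow(179, 2) = 32041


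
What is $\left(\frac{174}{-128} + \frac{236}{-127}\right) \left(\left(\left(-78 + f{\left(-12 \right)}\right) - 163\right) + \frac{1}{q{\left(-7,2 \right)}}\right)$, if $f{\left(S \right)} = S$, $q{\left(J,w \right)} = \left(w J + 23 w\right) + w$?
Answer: $\frac{224941953}{276352} \approx 813.97$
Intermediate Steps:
$q{\left(J,w \right)} = 24 w + J w$ ($q{\left(J,w \right)} = \left(J w + 23 w\right) + w = \left(23 w + J w\right) + w = 24 w + J w$)
$\left(\frac{174}{-128} + \frac{236}{-127}\right) \left(\left(\left(-78 + f{\left(-12 \right)}\right) - 163\right) + \frac{1}{q{\left(-7,2 \right)}}\right) = \left(\frac{174}{-128} + \frac{236}{-127}\right) \left(\left(\left(-78 - 12\right) - 163\right) + \frac{1}{2 \left(24 - 7\right)}\right) = \left(174 \left(- \frac{1}{128}\right) + 236 \left(- \frac{1}{127}\right)\right) \left(\left(-90 - 163\right) + \frac{1}{2 \cdot 17}\right) = \left(- \frac{87}{64} - \frac{236}{127}\right) \left(-253 + \frac{1}{34}\right) = - \frac{26153 \left(-253 + \frac{1}{34}\right)}{8128} = \left(- \frac{26153}{8128}\right) \left(- \frac{8601}{34}\right) = \frac{224941953}{276352}$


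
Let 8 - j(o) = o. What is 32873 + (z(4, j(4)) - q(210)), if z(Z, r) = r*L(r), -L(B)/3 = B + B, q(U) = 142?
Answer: 32635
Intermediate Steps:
L(B) = -6*B (L(B) = -3*(B + B) = -6*B)
j(o) = 8 - o
z(Z, r) = -6*r**2 (z(Z, r) = r*(-6*r) = -6*r**2)
32873 + (z(4, j(4)) - q(210)) = 32873 + (-6*(8 - 1*4)**2 - 1*142) = 32873 + (-6*(8 - 4)**2 - 142) = 32873 + (-6*4**2 - 142) = 32873 + (-6*16 - 142) = 32873 + (-96 - 142) = 32873 - 238 = 32635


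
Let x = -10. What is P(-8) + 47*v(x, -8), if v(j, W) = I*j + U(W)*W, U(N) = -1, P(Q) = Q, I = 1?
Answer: -102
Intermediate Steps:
v(j, W) = j - W (v(j, W) = 1*j - W = j - W)
P(-8) + 47*v(x, -8) = -8 + 47*(-10 - 1*(-8)) = -8 + 47*(-10 + 8) = -8 + 47*(-2) = -8 - 94 = -102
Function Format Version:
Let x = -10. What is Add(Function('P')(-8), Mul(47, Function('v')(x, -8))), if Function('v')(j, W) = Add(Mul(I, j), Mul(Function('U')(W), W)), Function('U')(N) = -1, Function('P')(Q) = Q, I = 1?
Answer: -102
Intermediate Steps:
Function('v')(j, W) = Add(j, Mul(-1, W)) (Function('v')(j, W) = Add(Mul(1, j), Mul(-1, W)) = Add(j, Mul(-1, W)))
Add(Function('P')(-8), Mul(47, Function('v')(x, -8))) = Add(-8, Mul(47, Add(-10, Mul(-1, -8)))) = Add(-8, Mul(47, Add(-10, 8))) = Add(-8, Mul(47, -2)) = Add(-8, -94) = -102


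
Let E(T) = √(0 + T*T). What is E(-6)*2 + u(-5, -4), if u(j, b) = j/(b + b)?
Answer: 101/8 ≈ 12.625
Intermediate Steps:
E(T) = √(T²) (E(T) = √(0 + T²) = √(T²))
u(j, b) = j/(2*b) (u(j, b) = j/((2*b)) = (1/(2*b))*j = j/(2*b))
E(-6)*2 + u(-5, -4) = √((-6)²)*2 + (½)*(-5)/(-4) = √36*2 + (½)*(-5)*(-¼) = 6*2 + 5/8 = 12 + 5/8 = 101/8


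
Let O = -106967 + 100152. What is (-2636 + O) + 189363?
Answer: 179912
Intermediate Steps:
O = -6815
(-2636 + O) + 189363 = (-2636 - 6815) + 189363 = -9451 + 189363 = 179912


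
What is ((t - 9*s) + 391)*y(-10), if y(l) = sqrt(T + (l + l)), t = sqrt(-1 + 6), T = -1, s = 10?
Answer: I*sqrt(21)*(301 + sqrt(5)) ≈ 1389.6*I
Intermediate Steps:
t = sqrt(5) ≈ 2.2361
y(l) = sqrt(-1 + 2*l) (y(l) = sqrt(-1 + (l + l)) = sqrt(-1 + 2*l))
((t - 9*s) + 391)*y(-10) = ((sqrt(5) - 9*10) + 391)*sqrt(-1 + 2*(-10)) = ((sqrt(5) - 90) + 391)*sqrt(-1 - 20) = ((-90 + sqrt(5)) + 391)*sqrt(-21) = (301 + sqrt(5))*(I*sqrt(21)) = I*sqrt(21)*(301 + sqrt(5))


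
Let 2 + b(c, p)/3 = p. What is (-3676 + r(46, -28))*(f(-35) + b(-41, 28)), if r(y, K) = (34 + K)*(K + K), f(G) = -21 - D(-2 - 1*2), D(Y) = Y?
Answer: -244732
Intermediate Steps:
b(c, p) = -6 + 3*p
f(G) = -17 (f(G) = -21 - (-2 - 1*2) = -21 - (-2 - 2) = -21 - 1*(-4) = -21 + 4 = -17)
r(y, K) = 2*K*(34 + K) (r(y, K) = (34 + K)*(2*K) = 2*K*(34 + K))
(-3676 + r(46, -28))*(f(-35) + b(-41, 28)) = (-3676 + 2*(-28)*(34 - 28))*(-17 + (-6 + 3*28)) = (-3676 + 2*(-28)*6)*(-17 + (-6 + 84)) = (-3676 - 336)*(-17 + 78) = -4012*61 = -244732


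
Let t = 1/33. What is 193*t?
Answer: 193/33 ≈ 5.8485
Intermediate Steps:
t = 1/33 ≈ 0.030303
193*t = 193*(1/33) = 193/33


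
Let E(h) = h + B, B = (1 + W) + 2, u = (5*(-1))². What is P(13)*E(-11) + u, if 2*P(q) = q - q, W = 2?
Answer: 25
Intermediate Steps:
P(q) = 0 (P(q) = (q - q)/2 = (½)*0 = 0)
u = 25 (u = (-5)² = 25)
B = 5 (B = (1 + 2) + 2 = 3 + 2 = 5)
E(h) = 5 + h (E(h) = h + 5 = 5 + h)
P(13)*E(-11) + u = 0*(5 - 11) + 25 = 0*(-6) + 25 = 0 + 25 = 25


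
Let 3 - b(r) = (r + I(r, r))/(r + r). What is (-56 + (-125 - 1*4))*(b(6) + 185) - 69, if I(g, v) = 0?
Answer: -69513/2 ≈ -34757.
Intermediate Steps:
b(r) = 5/2 (b(r) = 3 - (r + 0)/(r + r) = 3 - r/(2*r) = 3 - r*1/(2*r) = 3 - 1*1/2 = 3 - 1/2 = 5/2)
(-56 + (-125 - 1*4))*(b(6) + 185) - 69 = (-56 + (-125 - 1*4))*(5/2 + 185) - 69 = (-56 + (-125 - 4))*(375/2) - 69 = (-56 - 129)*(375/2) - 69 = -185*375/2 - 69 = -69375/2 - 69 = -69513/2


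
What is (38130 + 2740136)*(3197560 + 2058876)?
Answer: 14603777419976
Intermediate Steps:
(38130 + 2740136)*(3197560 + 2058876) = 2778266*5256436 = 14603777419976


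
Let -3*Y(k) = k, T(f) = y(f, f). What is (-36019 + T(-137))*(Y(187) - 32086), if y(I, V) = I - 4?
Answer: 3487451200/3 ≈ 1.1625e+9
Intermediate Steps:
y(I, V) = -4 + I
T(f) = -4 + f
Y(k) = -k/3
(-36019 + T(-137))*(Y(187) - 32086) = (-36019 + (-4 - 137))*(-1/3*187 - 32086) = (-36019 - 141)*(-187/3 - 32086) = -36160*(-96445/3) = 3487451200/3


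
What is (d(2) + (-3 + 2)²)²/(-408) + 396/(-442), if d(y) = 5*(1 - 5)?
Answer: -9445/5304 ≈ -1.7807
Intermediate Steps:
d(y) = -20 (d(y) = 5*(-4) = -20)
(d(2) + (-3 + 2)²)²/(-408) + 396/(-442) = (-20 + (-3 + 2)²)²/(-408) + 396/(-442) = (-20 + (-1)²)²*(-1/408) + 396*(-1/442) = (-20 + 1)²*(-1/408) - 198/221 = (-19)²*(-1/408) - 198/221 = 361*(-1/408) - 198/221 = -361/408 - 198/221 = -9445/5304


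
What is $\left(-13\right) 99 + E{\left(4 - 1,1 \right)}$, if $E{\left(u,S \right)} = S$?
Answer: $-1286$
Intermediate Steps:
$\left(-13\right) 99 + E{\left(4 - 1,1 \right)} = \left(-13\right) 99 + 1 = -1287 + 1 = -1286$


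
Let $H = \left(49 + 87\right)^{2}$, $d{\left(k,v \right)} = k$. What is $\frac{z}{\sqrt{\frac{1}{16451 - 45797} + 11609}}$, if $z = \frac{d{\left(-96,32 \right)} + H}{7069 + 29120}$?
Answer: $\frac{18400 \sqrt{9997528165698}}{12328785755757} \approx 0.0047189$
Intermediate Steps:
$H = 18496$ ($H = 136^{2} = 18496$)
$z = \frac{18400}{36189}$ ($z = \frac{-96 + 18496}{7069 + 29120} = \frac{18400}{36189} \approx 0.50844$)
$\frac{z}{\sqrt{\frac{1}{16451 - 45797} + 11609}} = \frac{18400}{36189 \sqrt{\frac{1}{16451 - 45797} + 11609}} = \frac{18400}{36189 \sqrt{\frac{1}{-29346} + 11609}} = \frac{18400}{36189 \sqrt{- \frac{1}{29346} + 11609}} = \frac{18400}{36189 \sqrt{\frac{340677713}{29346}}} = \frac{18400}{36189 \frac{\sqrt{9997528165698}}{29346}} = \frac{18400 \frac{\sqrt{9997528165698}}{340677713}}{36189} = \frac{18400 \sqrt{9997528165698}}{12328785755757}$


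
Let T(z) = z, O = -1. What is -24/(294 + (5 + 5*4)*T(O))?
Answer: -24/269 ≈ -0.089219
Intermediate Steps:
-24/(294 + (5 + 5*4)*T(O)) = -24/(294 + (5 + 5*4)*(-1)) = -24/(294 + (5 + 20)*(-1)) = -24/(294 + 25*(-1)) = -24/(294 - 25) = -24/269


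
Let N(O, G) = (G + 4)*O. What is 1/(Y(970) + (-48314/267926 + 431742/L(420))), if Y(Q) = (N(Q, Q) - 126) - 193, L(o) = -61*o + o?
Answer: 562644600/531386140525609 ≈ 1.0588e-6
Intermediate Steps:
N(O, G) = O*(4 + G) (N(O, G) = (4 + G)*O = O*(4 + G))
L(o) = -60*o
Y(Q) = -319 + Q*(4 + Q) (Y(Q) = (Q*(4 + Q) - 126) - 193 = (-126 + Q*(4 + Q)) - 193 = -319 + Q*(4 + Q))
1/(Y(970) + (-48314/267926 + 431742/L(420))) = 1/((-319 + 970*(4 + 970)) + (-48314/267926 + 431742/((-60*420)))) = 1/((-319 + 970*974) + (-48314*1/267926 + 431742/(-25200))) = 1/((-319 + 944780) + (-24157/133963 + 431742*(-1/25200))) = 1/(944461 + (-24157/133963 - 71957/4200)) = 1/(944461 - 9741034991/562644600) = 1/(531386140525609/562644600) = 562644600/531386140525609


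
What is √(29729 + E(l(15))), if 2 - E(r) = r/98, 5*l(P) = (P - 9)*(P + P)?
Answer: √1456801/7 ≈ 172.43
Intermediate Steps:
l(P) = 2*P*(-9 + P)/5 (l(P) = ((P - 9)*(P + P))/5 = ((-9 + P)*(2*P))/5 = (2*P*(-9 + P))/5 = 2*P*(-9 + P)/5)
E(r) = 2 - r/98
√(29729 + E(l(15))) = √(29729 + (2 - 15*(-9 + 15)/245)) = √(29729 + (2 - 15*6/245)) = √(29729 + (2 - 1/98*36)) = √(29729 + (2 - 18/49)) = √(29729 + 80/49) = √(1456801/49) = √1456801/7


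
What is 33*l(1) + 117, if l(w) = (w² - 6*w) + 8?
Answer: 216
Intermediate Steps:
l(w) = 8 + w² - 6*w
33*l(1) + 117 = 33*(8 + 1² - 6*1) + 117 = 33*(8 + 1 - 6) + 117 = 33*3 + 117 = 99 + 117 = 216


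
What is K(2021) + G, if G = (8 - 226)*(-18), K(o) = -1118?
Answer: 2806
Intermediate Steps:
G = 3924 (G = -218*(-18) = 3924)
K(2021) + G = -1118 + 3924 = 2806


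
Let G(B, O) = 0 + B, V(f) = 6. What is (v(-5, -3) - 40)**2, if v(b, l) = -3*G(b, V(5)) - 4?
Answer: 841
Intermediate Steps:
G(B, O) = B
v(b, l) = -4 - 3*b (v(b, l) = -3*b - 4 = -4 - 3*b)
(v(-5, -3) - 40)**2 = ((-4 - 3*(-5)) - 40)**2 = ((-4 + 15) - 40)**2 = (11 - 40)**2 = (-29)**2 = 841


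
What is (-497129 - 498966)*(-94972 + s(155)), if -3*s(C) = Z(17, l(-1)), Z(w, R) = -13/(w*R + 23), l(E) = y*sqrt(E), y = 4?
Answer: 1462438637929655/15459 + 880547980*I/15459 ≈ 9.4601e+10 + 56960.0*I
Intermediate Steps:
l(E) = 4*sqrt(E)
Z(w, R) = -13/(23 + R*w) (Z(w, R) = -13/(R*w + 23) = -13/(23 + R*w))
s(C) = 13*(23 - 68*I)/15459 (s(C) = -(-13)/(3*(23 + (4*sqrt(-1))*17)) = -(-13)/(3*(23 + (4*I)*17)) = -(-13)/(3*(23 + 68*I)) = -(-13)*(23 - 68*I)/5153/3 = -(-13)*(23 - 68*I)/15459 = 13*(23 - 68*I)/15459)
(-497129 - 498966)*(-94972 + s(155)) = (-497129 - 498966)*(-94972 + (299/15459 - 884*I/15459)) = -996095*(-1468171849/15459 - 884*I/15459) = 1462438637929655/15459 + 880547980*I/15459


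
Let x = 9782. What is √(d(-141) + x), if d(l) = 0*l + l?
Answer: √9641 ≈ 98.189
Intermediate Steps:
d(l) = l (d(l) = 0 + l = l)
√(d(-141) + x) = √(-141 + 9782) = √9641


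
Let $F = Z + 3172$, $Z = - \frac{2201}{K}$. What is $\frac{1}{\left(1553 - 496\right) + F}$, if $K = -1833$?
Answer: $\frac{1833}{7753958} \approx 0.0002364$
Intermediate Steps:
$Z = \frac{2201}{1833}$ ($Z = - \frac{2201}{-1833} = \left(-2201\right) \left(- \frac{1}{1833}\right) = \frac{2201}{1833} \approx 1.2008$)
$F = \frac{5816477}{1833}$ ($F = \frac{2201}{1833} + 3172 = \frac{5816477}{1833} \approx 3173.2$)
$\frac{1}{\left(1553 - 496\right) + F} = \frac{1}{\left(1553 - 496\right) + \frac{5816477}{1833}} = \frac{1}{1057 + \frac{5816477}{1833}} = \frac{1}{\frac{7753958}{1833}} = \frac{1833}{7753958}$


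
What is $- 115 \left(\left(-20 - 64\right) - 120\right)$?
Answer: $23460$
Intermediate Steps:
$- 115 \left(\left(-20 - 64\right) - 120\right) = - 115 \left(-84 - 120\right) = \left(-115\right) \left(-204\right) = 23460$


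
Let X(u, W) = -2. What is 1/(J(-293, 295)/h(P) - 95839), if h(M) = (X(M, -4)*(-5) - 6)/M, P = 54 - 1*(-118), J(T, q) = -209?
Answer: -1/104826 ≈ -9.5396e-6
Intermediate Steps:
P = 172 (P = 54 + 118 = 172)
h(M) = 4/M (h(M) = (-2*(-5) - 6)/M = (10 - 6)/M = 4/M)
1/(J(-293, 295)/h(P) - 95839) = 1/(-209/(4/172) - 95839) = 1/(-209/(4*(1/172)) - 95839) = 1/(-209/1/43 - 95839) = 1/(-209*43 - 95839) = 1/(-8987 - 95839) = 1/(-104826) = -1/104826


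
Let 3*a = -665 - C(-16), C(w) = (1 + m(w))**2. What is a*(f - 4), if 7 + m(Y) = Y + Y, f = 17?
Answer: -9139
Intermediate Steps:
m(Y) = -7 + 2*Y (m(Y) = -7 + (Y + Y) = -7 + 2*Y)
C(w) = (-6 + 2*w)**2 (C(w) = (1 + (-7 + 2*w))**2 = (-6 + 2*w)**2)
a = -703 (a = (-665 - 4*(-3 - 16)**2)/3 = (-665 - 4*(-19)**2)/3 = (-665 - 4*361)/3 = (-665 - 1*1444)/3 = (-665 - 1444)/3 = (1/3)*(-2109) = -703)
a*(f - 4) = -703*(17 - 4) = -703*13 = -9139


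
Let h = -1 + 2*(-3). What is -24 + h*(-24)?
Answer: 144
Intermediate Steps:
h = -7 (h = -1 - 6 = -7)
-24 + h*(-24) = -24 - 7*(-24) = -24 + 168 = 144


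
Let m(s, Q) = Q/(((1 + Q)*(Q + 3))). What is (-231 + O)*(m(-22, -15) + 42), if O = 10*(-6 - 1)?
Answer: -100921/8 ≈ -12615.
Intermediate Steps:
O = -70 (O = 10*(-7) = -70)
m(s, Q) = Q/((1 + Q)*(3 + Q)) (m(s, Q) = Q/(((1 + Q)*(3 + Q))) = Q*(1/((1 + Q)*(3 + Q))) = Q/((1 + Q)*(3 + Q)))
(-231 + O)*(m(-22, -15) + 42) = (-231 - 70)*(-15/(3 + (-15)² + 4*(-15)) + 42) = -301*(-15/(3 + 225 - 60) + 42) = -301*(-15/168 + 42) = -301*(-15*1/168 + 42) = -301*(-5/56 + 42) = -301*2347/56 = -100921/8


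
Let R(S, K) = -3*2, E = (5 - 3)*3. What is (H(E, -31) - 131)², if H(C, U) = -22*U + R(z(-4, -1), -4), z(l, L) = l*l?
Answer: 297025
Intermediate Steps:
z(l, L) = l²
E = 6 (E = 2*3 = 6)
R(S, K) = -6
H(C, U) = -6 - 22*U (H(C, U) = -22*U - 6 = -6 - 22*U)
(H(E, -31) - 131)² = ((-6 - 22*(-31)) - 131)² = ((-6 + 682) - 131)² = (676 - 131)² = 545² = 297025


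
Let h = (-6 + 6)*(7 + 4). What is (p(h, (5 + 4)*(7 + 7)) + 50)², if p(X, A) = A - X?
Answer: 30976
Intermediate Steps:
h = 0 (h = 0*11 = 0)
(p(h, (5 + 4)*(7 + 7)) + 50)² = (((5 + 4)*(7 + 7) - 1*0) + 50)² = ((9*14 + 0) + 50)² = ((126 + 0) + 50)² = (126 + 50)² = 176² = 30976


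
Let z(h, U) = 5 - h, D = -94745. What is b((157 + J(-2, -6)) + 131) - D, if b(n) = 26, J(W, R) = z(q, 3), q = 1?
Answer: 94771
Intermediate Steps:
J(W, R) = 4 (J(W, R) = 5 - 1*1 = 5 - 1 = 4)
b((157 + J(-2, -6)) + 131) - D = 26 - 1*(-94745) = 26 + 94745 = 94771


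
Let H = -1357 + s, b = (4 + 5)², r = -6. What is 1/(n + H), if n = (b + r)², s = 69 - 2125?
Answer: 1/2212 ≈ 0.00045208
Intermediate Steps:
b = 81 (b = 9² = 81)
s = -2056
n = 5625 (n = (81 - 6)² = 75² = 5625)
H = -3413 (H = -1357 - 2056 = -3413)
1/(n + H) = 1/(5625 - 3413) = 1/2212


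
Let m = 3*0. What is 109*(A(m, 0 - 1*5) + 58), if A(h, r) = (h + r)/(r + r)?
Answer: 12753/2 ≈ 6376.5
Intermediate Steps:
m = 0
A(h, r) = (h + r)/(2*r) (A(h, r) = (h + r)/((2*r)) = (h + r)*(1/(2*r)) = (h + r)/(2*r))
109*(A(m, 0 - 1*5) + 58) = 109*((0 + (0 - 1*5))/(2*(0 - 1*5)) + 58) = 109*((0 + (0 - 5))/(2*(0 - 5)) + 58) = 109*((1/2)*(0 - 5)/(-5) + 58) = 109*((1/2)*(-1/5)*(-5) + 58) = 109*(1/2 + 58) = 109*(117/2) = 12753/2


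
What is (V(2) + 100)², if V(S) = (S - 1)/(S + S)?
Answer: 160801/16 ≈ 10050.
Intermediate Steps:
V(S) = (-1 + S)/(2*S) (V(S) = (-1 + S)/((2*S)) = (-1 + S)*(1/(2*S)) = (-1 + S)/(2*S))
(V(2) + 100)² = ((½)*(-1 + 2)/2 + 100)² = ((½)*(½)*1 + 100)² = (¼ + 100)² = (401/4)² = 160801/16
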